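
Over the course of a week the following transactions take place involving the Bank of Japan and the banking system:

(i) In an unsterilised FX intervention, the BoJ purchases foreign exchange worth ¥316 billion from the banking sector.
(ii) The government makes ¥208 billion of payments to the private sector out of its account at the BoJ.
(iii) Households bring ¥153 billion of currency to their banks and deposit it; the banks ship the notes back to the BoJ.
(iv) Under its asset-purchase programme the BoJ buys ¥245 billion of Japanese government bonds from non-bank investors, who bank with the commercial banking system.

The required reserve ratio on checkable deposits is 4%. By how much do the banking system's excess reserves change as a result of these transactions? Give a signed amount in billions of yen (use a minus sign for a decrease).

+¥897.76 billion

FX purchase ¥316 billion: reserves +¥316B, deposits 0.
Government spending ¥208 billion: reserves +¥208B, deposits +¥208B.
Currency deposit ¥153 billion: reserves +¥153B, deposits +¥153B.
Asset purchase (from non-banks) ¥245 billion: reserves +¥245B, deposits +¥245B.
Totals: Δreserves = +¥922B, Δdeposits = +¥606B.
Δrequired reserves = 4% × +¥606B = +¥24.24B.
Δexcess reserves = Δreserves − Δrequired = +¥922B − (+¥24.24B) = +¥897.76 billion.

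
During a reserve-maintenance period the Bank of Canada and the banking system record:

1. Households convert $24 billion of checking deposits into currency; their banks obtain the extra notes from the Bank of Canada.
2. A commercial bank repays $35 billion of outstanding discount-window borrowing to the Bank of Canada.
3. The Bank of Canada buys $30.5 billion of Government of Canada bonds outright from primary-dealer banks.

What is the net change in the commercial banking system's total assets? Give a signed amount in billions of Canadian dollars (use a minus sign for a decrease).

Currency withdrawal $24 billion: bank balance sheets shrink → −$24B.
Discount-window repayment $35 billion: bank balance sheets shrink → −$35B.
OMO purchase (from banks) $30.5 billion: just an asset swap on bank balance sheets → 0.
Net: −24 − 35 + 0 = -$59 billion.

-$59 billion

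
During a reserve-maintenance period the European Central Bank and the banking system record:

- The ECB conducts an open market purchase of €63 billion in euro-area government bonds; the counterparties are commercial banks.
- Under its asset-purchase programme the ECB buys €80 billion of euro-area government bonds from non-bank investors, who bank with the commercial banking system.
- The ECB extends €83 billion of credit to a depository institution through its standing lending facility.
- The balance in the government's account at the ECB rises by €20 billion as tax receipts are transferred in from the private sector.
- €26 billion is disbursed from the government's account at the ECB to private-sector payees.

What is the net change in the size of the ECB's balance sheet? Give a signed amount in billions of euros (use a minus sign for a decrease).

ECB balance sheet:
  Assets:      Securities +€143B, Loans to banks +€83B
  Liabilities: Bank reserves +€232B, Government deposits −€6B
Commercial banking system:
  Assets:      Reserves at CB +€232B, Securities −€63B
  Liabilities: Checkable deposits +€86B, Borrowings from CB +€83B
Change in total ECB assets = +€226 billion.

+€226 billion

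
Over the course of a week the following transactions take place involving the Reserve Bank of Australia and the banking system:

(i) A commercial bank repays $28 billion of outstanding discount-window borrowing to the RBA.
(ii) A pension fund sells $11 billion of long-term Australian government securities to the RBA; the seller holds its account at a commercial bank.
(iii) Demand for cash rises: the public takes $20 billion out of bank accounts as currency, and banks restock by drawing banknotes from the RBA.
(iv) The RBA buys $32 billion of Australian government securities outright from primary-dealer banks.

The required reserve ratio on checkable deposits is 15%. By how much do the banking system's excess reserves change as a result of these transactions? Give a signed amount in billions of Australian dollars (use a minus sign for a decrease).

Discount-window repayment $28 billion: reserves −$28B, deposits 0.
Asset purchase (from non-banks) $11 billion: reserves +$11B, deposits +$11B.
Currency withdrawal $20 billion: reserves −$20B, deposits −$20B.
OMO purchase (from banks) $32 billion: reserves +$32B, deposits 0.
Totals: Δreserves = −$5B, Δdeposits = −$9B.
Δrequired reserves = 15% × −$9B = −$1.35B.
Δexcess reserves = Δreserves − Δrequired = −$5B − (−$1.35B) = -$3.65 billion.

-$3.65 billion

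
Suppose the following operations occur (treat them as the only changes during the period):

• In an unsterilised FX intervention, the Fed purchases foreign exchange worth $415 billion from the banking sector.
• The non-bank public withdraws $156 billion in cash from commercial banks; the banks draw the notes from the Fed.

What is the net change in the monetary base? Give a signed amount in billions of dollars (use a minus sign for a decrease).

Fed balance sheet:
  Assets:      Foreign assets +$415B
  Liabilities: Bank reserves +$259B, Currency in circulation +$156B
Commercial banking system:
  Assets:      Reserves at CB +$259B, Foreign assets −$415B
  Liabilities: Checkable deposits −$156B
Monetary base = currency + reserves: +$156B + (+$259B) = +$415 billion.

+$415 billion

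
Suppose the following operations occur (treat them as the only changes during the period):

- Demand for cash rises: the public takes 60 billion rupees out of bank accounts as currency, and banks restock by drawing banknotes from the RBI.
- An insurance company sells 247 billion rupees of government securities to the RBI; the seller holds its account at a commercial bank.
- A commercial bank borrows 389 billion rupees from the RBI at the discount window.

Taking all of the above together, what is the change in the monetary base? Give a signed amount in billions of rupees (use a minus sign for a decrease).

+636 billion

Currency withdrawal 60 billion rupees: just a shift between currency and reserves — both are base money → 0.
Asset purchase (from non-banks) 247 billion rupees: RBI balance sheet expands → +247B.
Discount-window loan 389 billion rupees: RBI balance sheet expands → +389B.
Net: 0 + 247 + 389 = +636 billion.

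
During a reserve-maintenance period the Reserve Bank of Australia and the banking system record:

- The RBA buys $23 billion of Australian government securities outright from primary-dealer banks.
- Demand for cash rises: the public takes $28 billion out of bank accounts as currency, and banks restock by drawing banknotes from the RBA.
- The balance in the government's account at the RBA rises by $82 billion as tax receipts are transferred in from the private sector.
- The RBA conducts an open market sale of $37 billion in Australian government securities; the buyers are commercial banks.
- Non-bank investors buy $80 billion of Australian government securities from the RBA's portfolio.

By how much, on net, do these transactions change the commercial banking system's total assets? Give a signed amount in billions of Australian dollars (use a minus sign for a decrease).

-$190 billion

OMO purchase (from banks) $23 billion: just an asset swap on bank balance sheets → 0.
Currency withdrawal $28 billion: bank balance sheets shrink → −$28B.
Government account inflow $82 billion: bank balance sheets shrink → −$82B.
OMO sale (to banks) $37 billion: just an asset swap on bank balance sheets → 0.
Asset sale (to non-banks) $80 billion: bank balance sheets shrink → −$80B.
Net: 0 − 28 − 82 + 0 − 80 = -$190 billion.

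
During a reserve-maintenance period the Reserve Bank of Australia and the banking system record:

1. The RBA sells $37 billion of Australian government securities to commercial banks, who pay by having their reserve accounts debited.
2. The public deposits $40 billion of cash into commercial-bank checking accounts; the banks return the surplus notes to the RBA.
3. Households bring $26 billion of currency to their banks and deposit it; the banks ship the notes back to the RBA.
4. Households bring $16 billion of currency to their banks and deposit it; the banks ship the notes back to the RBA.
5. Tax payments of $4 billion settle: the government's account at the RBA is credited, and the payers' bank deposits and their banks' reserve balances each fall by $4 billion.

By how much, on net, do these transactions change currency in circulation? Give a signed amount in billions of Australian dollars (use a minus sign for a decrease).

-$82 billion

OMO sale (to banks) $37 billion: no currency enters or leaves circulation → 0.
Currency deposit $40 billion: notes return to the central bank → −$40B.
Currency deposit $26 billion: notes return to the central bank → −$26B.
Currency deposit $16 billion: notes return to the central bank → −$16B.
Government account inflow $4 billion: no currency enters or leaves circulation → 0.
Net: 0 − 40 − 26 − 16 + 0 = -$82 billion.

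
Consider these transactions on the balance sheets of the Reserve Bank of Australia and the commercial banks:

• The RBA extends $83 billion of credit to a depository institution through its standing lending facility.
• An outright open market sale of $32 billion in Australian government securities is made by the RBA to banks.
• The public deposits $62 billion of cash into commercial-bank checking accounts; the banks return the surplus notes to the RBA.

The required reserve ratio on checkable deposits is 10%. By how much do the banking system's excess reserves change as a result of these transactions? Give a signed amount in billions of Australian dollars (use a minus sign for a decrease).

Discount-window loan $83 billion: reserves +$83B, deposits 0.
OMO sale (to banks) $32 billion: reserves −$32B, deposits 0.
Currency deposit $62 billion: reserves +$62B, deposits +$62B.
Totals: Δreserves = +$113B, Δdeposits = +$62B.
Δrequired reserves = 10% × +$62B = +$6.2B.
Δexcess reserves = Δreserves − Δrequired = +$113B − (+$6.2B) = +$106.8 billion.

+$106.8 billion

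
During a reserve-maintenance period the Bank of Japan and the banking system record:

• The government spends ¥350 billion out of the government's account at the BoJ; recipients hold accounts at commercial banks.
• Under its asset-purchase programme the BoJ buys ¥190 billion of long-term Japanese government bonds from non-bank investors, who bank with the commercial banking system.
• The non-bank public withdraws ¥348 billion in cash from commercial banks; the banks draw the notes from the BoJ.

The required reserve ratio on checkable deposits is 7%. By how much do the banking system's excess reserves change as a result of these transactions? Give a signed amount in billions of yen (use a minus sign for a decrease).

+¥178.56 billion

Government spending ¥350 billion: reserves +¥350B, deposits +¥350B.
Asset purchase (from non-banks) ¥190 billion: reserves +¥190B, deposits +¥190B.
Currency withdrawal ¥348 billion: reserves −¥348B, deposits −¥348B.
Totals: Δreserves = +¥192B, Δdeposits = +¥192B.
Δrequired reserves = 7% × +¥192B = +¥13.44B.
Δexcess reserves = Δreserves − Δrequired = +¥192B − (+¥13.44B) = +¥178.56 billion.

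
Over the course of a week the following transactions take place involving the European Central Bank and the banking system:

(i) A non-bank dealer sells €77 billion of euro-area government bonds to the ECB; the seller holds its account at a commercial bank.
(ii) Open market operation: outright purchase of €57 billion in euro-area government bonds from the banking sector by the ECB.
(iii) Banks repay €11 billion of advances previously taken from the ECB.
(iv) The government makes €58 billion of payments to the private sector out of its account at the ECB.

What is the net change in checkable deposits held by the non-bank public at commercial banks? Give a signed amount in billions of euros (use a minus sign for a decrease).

Asset purchase (from non-banks) €77 billion: non-bank counterparties' bank balances rise → +€77B.
OMO purchase (from banks) €57 billion: the counterparty is a bank, so public deposits are unchanged → 0.
Discount-window repayment €11 billion: the counterparty is a bank, so public deposits are unchanged → 0.
Government spending €58 billion: non-bank counterparties' bank balances rise → +€58B.
Net: 77 + 0 + 0 + 58 = +€135 billion.

+€135 billion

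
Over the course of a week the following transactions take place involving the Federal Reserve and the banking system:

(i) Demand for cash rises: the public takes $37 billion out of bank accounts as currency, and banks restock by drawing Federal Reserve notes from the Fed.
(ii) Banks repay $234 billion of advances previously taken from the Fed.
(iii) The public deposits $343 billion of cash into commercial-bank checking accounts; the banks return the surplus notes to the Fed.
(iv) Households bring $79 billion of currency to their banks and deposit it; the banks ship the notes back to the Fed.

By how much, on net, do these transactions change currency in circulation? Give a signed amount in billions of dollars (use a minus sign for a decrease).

Fed balance sheet:
  Assets:      Loans to banks −$234B
  Liabilities: Bank reserves +$151B, Currency in circulation −$385B
So the change in currency in circulation is -$385 billion.

-$385 billion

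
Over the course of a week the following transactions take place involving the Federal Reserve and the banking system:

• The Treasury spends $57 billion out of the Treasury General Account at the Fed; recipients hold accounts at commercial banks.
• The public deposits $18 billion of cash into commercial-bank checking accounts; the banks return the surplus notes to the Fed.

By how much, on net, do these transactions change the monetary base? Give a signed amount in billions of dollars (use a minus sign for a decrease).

Fed balance sheet:
  Assets:      no change
  Liabilities: Bank reserves +$75B, Currency in circulation −$18B, Government deposits −$57B
Monetary base = currency + reserves: −$18B + (+$75B) = +$57 billion.

+$57 billion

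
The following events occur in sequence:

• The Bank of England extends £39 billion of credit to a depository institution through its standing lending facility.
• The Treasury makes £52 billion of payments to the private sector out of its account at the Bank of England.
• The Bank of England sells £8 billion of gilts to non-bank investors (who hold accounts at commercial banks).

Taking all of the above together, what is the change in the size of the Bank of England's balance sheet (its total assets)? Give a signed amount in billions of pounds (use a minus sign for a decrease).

Discount-window loan £39 billion: a Bank of England asset is acquired → +£39B.
Government spending £52 billion: only the composition of liabilities changes → 0.
Asset sale (to non-banks) £8 billion: a Bank of England asset is shed → −£8B.
Net: 39 + 0 − 8 = +£31 billion.

+£31 billion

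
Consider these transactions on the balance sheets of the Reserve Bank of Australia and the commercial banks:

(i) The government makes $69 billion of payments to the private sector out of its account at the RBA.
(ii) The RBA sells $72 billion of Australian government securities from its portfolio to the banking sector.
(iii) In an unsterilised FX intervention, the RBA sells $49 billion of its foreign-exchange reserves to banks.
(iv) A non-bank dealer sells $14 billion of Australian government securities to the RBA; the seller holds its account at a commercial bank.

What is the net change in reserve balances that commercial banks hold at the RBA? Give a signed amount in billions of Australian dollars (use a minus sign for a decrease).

-$38 billion

Government spending $69 billion: government payments flow into bank reserve accounts → +$69B.
OMO sale (to banks) $72 billion: the buying banks pay out of their reserve balances → −$72B.
FX sale $49 billion: the buying banks pay out of their reserve balances → −$49B.
Asset purchase (from non-banks) $14 billion: the RBA pays by crediting reserve accounts → +$14B.
Net: 69 − 72 − 49 + 14 = -$38 billion.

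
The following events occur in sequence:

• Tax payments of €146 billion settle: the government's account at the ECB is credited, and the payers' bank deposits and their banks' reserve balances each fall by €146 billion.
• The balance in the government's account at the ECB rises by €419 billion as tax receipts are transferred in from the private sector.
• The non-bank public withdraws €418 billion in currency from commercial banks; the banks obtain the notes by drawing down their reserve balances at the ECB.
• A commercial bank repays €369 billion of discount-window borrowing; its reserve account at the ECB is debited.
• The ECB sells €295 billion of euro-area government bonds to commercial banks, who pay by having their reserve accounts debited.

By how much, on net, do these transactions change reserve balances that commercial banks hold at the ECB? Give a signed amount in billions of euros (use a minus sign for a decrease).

-€1647 billion

Government account inflow €146 billion: funds move from bank reserves into the government account → −€146B.
Government account inflow €419 billion: funds move from bank reserves into the government account → −€419B.
Currency withdrawal €418 billion: banks swap reserves for currency → −€418B.
Discount-window repayment €369 billion: repayment is debited from reserves → −€369B.
OMO sale (to banks) €295 billion: the buying banks pay out of their reserve balances → −€295B.
Net: −146 − 419 − 418 − 369 − 295 = -€1647 billion.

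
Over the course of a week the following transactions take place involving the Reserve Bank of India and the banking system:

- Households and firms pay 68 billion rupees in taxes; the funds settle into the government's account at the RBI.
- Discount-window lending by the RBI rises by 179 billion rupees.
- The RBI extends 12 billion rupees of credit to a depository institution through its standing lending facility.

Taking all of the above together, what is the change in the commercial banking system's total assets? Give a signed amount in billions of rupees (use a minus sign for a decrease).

+123 billion

Government account inflow 68 billion rupees: bank balance sheets shrink → −68B.
Discount-window loan 179 billion rupees: bank balance sheets expand → +179B.
Discount-window loan 12 billion rupees: bank balance sheets expand → +12B.
Net: −68 + 179 + 12 = +123 billion.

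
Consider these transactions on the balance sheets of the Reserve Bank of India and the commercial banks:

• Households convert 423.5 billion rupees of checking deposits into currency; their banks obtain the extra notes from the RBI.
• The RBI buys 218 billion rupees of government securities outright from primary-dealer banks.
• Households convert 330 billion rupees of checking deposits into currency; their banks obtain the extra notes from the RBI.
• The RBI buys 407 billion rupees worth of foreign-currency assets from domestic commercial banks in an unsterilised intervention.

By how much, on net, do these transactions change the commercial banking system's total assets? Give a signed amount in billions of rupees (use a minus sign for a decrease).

Currency withdrawal 423.5 billion rupees: bank balance sheets shrink → −423.5B.
OMO purchase (from banks) 218 billion rupees: just an asset swap on bank balance sheets → 0.
Currency withdrawal 330 billion rupees: bank balance sheets shrink → −330B.
FX purchase 407 billion rupees: just an asset swap on bank balance sheets → 0.
Net: −423.5 + 0 − 330 + 0 = -753.5 billion.

-753.5 billion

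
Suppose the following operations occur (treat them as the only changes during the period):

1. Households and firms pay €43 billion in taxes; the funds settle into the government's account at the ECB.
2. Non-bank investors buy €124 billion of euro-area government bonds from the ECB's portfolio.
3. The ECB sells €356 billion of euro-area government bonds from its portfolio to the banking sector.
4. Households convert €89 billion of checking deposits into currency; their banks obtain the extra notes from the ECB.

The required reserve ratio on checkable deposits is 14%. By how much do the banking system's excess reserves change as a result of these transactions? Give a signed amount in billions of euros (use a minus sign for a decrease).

-€576.16 billion

Government account inflow €43 billion: reserves −€43B, deposits −€43B.
Asset sale (to non-banks) €124 billion: reserves −€124B, deposits −€124B.
OMO sale (to banks) €356 billion: reserves −€356B, deposits 0.
Currency withdrawal €89 billion: reserves −€89B, deposits −€89B.
Totals: Δreserves = −€612B, Δdeposits = −€256B.
Δrequired reserves = 14% × −€256B = −€35.84B.
Δexcess reserves = Δreserves − Δrequired = −€612B − (−€35.84B) = -€576.16 billion.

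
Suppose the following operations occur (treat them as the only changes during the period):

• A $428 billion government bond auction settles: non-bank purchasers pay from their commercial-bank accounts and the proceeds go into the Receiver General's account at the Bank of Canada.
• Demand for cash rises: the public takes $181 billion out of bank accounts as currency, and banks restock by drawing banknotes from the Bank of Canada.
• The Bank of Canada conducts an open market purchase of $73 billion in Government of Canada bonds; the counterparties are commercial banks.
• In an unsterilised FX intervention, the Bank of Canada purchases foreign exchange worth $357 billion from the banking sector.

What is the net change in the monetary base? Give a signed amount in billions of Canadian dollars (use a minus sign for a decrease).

Bank of Canada balance sheet:
  Assets:      Securities +$73B, Foreign assets +$357B
  Liabilities: Bank reserves −$179B, Currency in circulation +$181B, Government deposits +$428B
Commercial banking system:
  Assets:      Reserves at CB −$179B, Securities −$73B, Foreign assets −$357B
  Liabilities: Checkable deposits −$609B
Monetary base = currency + reserves: +$181B + (−$179B) = +$2 billion.

+$2 billion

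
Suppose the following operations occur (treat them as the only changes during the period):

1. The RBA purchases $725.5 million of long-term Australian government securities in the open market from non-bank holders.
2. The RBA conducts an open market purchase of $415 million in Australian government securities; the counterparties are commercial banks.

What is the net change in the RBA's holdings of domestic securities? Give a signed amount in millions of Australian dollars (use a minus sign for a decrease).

+$1140.5 million

RBA balance sheet:
  Assets:      Securities +$1140.5M
  Liabilities: Bank reserves +$1140.5M
So the change in the RBA's holdings of domestic securities is +$1140.5 million.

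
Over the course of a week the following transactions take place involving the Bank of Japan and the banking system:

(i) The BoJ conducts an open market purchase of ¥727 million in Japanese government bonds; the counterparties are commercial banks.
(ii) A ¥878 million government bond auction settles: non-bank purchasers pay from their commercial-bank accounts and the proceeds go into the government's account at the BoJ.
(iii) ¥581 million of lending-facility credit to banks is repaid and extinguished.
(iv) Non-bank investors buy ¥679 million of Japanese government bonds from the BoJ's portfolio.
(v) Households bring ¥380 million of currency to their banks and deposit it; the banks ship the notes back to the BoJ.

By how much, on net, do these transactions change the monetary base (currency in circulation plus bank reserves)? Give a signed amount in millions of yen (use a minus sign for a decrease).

-¥1411 million

BoJ balance sheet:
  Assets:      Securities +¥48M, Loans to banks −¥581M
  Liabilities: Bank reserves −¥1031M, Currency in circulation −¥380M, Government deposits +¥878M
Commercial banking system:
  Assets:      Reserves at CB −¥1031M, Securities −¥727M
  Liabilities: Checkable deposits −¥1177M, Borrowings from CB −¥581M
Monetary base = currency + reserves: −¥380M + (−¥1031M) = -¥1411 million.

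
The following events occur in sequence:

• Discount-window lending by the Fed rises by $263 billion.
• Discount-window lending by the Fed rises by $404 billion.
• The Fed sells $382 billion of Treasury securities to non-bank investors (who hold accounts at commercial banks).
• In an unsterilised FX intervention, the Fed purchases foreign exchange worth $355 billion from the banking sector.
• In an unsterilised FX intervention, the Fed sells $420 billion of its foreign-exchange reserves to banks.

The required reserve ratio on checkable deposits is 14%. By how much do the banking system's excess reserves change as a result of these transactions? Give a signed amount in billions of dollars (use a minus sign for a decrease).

Discount-window loan $263 billion: reserves +$263B, deposits 0.
Discount-window loan $404 billion: reserves +$404B, deposits 0.
Asset sale (to non-banks) $382 billion: reserves −$382B, deposits −$382B.
FX purchase $355 billion: reserves +$355B, deposits 0.
FX sale $420 billion: reserves −$420B, deposits 0.
Totals: Δreserves = +$220B, Δdeposits = −$382B.
Δrequired reserves = 14% × −$382B = −$53.48B.
Δexcess reserves = Δreserves − Δrequired = +$220B − (−$53.48B) = +$273.48 billion.

+$273.48 billion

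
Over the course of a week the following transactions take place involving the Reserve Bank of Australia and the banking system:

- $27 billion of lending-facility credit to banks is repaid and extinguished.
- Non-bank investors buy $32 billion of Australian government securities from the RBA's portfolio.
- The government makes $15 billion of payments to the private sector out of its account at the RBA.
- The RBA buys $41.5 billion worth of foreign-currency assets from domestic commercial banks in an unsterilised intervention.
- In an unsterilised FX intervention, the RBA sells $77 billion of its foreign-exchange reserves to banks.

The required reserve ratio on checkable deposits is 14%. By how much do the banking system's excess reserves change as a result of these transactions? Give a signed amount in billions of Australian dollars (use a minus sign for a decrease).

Discount-window repayment $27 billion: reserves −$27B, deposits 0.
Asset sale (to non-banks) $32 billion: reserves −$32B, deposits −$32B.
Government spending $15 billion: reserves +$15B, deposits +$15B.
FX purchase $41.5 billion: reserves +$41.5B, deposits 0.
FX sale $77 billion: reserves −$77B, deposits 0.
Totals: Δreserves = −$79.5B, Δdeposits = −$17B.
Δrequired reserves = 14% × −$17B = −$2.38B.
Δexcess reserves = Δreserves − Δrequired = −$79.5B − (−$2.38B) = -$77.12 billion.

-$77.12 billion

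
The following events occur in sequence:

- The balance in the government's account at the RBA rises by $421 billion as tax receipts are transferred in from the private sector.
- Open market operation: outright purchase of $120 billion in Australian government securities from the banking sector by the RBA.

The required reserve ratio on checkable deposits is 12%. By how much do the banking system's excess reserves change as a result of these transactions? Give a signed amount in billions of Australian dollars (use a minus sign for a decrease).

Government account inflow $421 billion: reserves −$421B, deposits −$421B.
OMO purchase (from banks) $120 billion: reserves +$120B, deposits 0.
Totals: Δreserves = −$301B, Δdeposits = −$421B.
Δrequired reserves = 12% × −$421B = −$50.52B.
Δexcess reserves = Δreserves − Δrequired = −$301B − (−$50.52B) = -$250.48 billion.

-$250.48 billion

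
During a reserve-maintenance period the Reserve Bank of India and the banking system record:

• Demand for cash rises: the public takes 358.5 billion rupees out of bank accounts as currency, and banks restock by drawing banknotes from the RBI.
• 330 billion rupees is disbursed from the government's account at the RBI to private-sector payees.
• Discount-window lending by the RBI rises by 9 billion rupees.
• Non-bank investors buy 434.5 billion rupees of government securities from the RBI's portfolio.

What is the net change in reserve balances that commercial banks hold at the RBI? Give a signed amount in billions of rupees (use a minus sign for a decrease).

-454 billion

Currency withdrawal 358.5 billion rupees: banks swap reserves for currency → −358.5B.
Government spending 330 billion rupees: government payments flow into bank reserve accounts → +330B.
Discount-window loan 9 billion rupees: the loan is credited to the bank's reserve account → +9B.
Asset sale (to non-banks) 434.5 billion rupees: the non-bank buyers' banks settle from reserves → −434.5B.
Net: −358.5 + 330 + 9 − 434.5 = -454 billion.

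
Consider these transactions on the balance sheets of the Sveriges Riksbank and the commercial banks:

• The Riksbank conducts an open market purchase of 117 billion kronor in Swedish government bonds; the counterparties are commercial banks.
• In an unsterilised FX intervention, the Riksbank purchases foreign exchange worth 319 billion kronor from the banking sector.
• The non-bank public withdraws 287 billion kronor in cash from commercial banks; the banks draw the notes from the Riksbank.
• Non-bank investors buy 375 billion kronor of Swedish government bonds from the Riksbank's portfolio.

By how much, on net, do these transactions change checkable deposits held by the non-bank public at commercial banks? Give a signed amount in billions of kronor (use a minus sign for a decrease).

OMO purchase (from banks) 117 billion kronor: the counterparty is a bank, so public deposits are unchanged → 0.
FX purchase 319 billion kronor: the counterparty is a bank, so public deposits are unchanged → 0.
Currency withdrawal 287 billion kronor: non-bank counterparties' bank balances fall → −287B.
Asset sale (to non-banks) 375 billion kronor: non-bank counterparties' bank balances fall → −375B.
Net: 0 + 0 − 287 − 375 = -662 billion.

-662 billion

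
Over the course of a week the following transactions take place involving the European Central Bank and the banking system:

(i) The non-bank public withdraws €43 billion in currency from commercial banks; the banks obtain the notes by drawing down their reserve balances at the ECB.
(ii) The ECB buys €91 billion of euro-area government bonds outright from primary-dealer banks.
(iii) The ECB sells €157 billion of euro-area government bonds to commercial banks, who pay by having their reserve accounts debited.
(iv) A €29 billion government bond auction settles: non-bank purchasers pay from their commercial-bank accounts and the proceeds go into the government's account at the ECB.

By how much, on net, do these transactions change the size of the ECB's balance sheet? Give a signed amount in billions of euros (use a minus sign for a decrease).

Currency withdrawal €43 billion: only the composition of liabilities changes → 0.
OMO purchase (from banks) €91 billion: an ECB asset is acquired → +€91B.
OMO sale (to banks) €157 billion: an ECB asset is shed → −€157B.
Government account inflow €29 billion: only the composition of liabilities changes → 0.
Net: 0 + 91 − 157 + 0 = -€66 billion.

-€66 billion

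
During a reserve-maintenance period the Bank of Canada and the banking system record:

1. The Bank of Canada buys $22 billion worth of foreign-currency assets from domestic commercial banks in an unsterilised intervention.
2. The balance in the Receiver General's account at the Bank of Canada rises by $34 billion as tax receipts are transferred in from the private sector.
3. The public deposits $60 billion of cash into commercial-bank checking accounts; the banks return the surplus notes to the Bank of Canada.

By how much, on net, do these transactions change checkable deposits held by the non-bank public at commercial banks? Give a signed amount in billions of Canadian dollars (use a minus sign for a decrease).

FX purchase $22 billion: the counterparty is a bank, so public deposits are unchanged → 0.
Government account inflow $34 billion: non-bank counterparties' bank balances fall → −$34B.
Currency deposit $60 billion: non-bank counterparties' bank balances rise → +$60B.
Net: 0 − 34 + 60 = +$26 billion.

+$26 billion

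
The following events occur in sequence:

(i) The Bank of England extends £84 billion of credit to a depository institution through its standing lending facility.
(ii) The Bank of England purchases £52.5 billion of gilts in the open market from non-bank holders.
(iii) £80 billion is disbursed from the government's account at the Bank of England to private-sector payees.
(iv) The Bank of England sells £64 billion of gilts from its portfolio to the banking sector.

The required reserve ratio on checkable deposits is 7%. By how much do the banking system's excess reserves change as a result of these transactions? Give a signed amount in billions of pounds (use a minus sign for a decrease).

Discount-window loan £84 billion: reserves +£84B, deposits 0.
Asset purchase (from non-banks) £52.5 billion: reserves +£52.5B, deposits +£52.5B.
Government spending £80 billion: reserves +£80B, deposits +£80B.
OMO sale (to banks) £64 billion: reserves −£64B, deposits 0.
Totals: Δreserves = +£152.5B, Δdeposits = +£132.5B.
Δrequired reserves = 7% × +£132.5B = +£9.275B.
Δexcess reserves = Δreserves − Δrequired = +£152.5B − (+£9.275B) = +£143.225 billion.

+£143.225 billion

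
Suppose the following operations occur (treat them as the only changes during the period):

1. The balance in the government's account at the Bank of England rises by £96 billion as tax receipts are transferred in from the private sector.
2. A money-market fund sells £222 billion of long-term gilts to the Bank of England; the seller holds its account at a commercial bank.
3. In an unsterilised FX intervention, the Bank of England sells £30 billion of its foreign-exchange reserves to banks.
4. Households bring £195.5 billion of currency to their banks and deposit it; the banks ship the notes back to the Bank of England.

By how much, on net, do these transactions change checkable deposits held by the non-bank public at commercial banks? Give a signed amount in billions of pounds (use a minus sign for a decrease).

Bank of England balance sheet:
  Assets:      Securities +£222B, Foreign assets −£30B
  Liabilities: Bank reserves +£291.5B, Currency in circulation −£195.5B, Government deposits +£96B
Commercial banking system:
  Assets:      Reserves at CB +£291.5B, Foreign assets +£30B
  Liabilities: Checkable deposits +£321.5B
So the change in checkable deposits held by the non-bank public at commercial banks is +£321.5 billion.

+£321.5 billion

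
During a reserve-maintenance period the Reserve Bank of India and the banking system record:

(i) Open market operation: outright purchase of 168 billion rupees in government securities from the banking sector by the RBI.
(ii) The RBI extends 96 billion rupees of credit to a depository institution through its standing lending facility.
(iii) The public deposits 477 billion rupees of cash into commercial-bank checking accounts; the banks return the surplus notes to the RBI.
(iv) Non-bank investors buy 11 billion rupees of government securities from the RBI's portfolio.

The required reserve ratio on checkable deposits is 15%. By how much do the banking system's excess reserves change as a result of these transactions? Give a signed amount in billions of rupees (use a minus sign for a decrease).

+660.1 billion

OMO purchase (from banks) 168 billion rupees: reserves +168B, deposits 0.
Discount-window loan 96 billion rupees: reserves +96B, deposits 0.
Currency deposit 477 billion rupees: reserves +477B, deposits +477B.
Asset sale (to non-banks) 11 billion rupees: reserves −11B, deposits −11B.
Totals: Δreserves = +730B, Δdeposits = +466B.
Δrequired reserves = 15% × +466B = +69.9B.
Δexcess reserves = Δreserves − Δrequired = +730B − (+69.9B) = +660.1 billion.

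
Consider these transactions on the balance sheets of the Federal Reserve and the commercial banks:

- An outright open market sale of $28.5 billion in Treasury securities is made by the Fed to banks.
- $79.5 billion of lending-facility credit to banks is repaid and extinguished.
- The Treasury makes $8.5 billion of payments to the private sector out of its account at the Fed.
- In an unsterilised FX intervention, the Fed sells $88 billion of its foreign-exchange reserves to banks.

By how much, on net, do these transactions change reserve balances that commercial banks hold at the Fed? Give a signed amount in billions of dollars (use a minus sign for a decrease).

OMO sale (to banks) $28.5 billion: the buying banks pay out of their reserve balances → −$28.5B.
Discount-window repayment $79.5 billion: repayment is debited from reserves → −$79.5B.
Government spending $8.5 billion: government payments flow into bank reserve accounts → +$8.5B.
FX sale $88 billion: the buying banks pay out of their reserve balances → −$88B.
Net: −28.5 − 79.5 + 8.5 − 88 = -$187.5 billion.

-$187.5 billion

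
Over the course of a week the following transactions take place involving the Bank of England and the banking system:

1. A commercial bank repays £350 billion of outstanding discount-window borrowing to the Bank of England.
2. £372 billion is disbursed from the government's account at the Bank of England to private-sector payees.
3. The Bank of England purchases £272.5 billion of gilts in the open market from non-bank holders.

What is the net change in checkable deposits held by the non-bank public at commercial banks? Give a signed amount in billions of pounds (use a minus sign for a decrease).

+£644.5 billion

Bank of England balance sheet:
  Assets:      Securities +£272.5B, Loans to banks −£350B
  Liabilities: Bank reserves +£294.5B, Government deposits −£372B
Commercial banking system:
  Assets:      Reserves at CB +£294.5B
  Liabilities: Checkable deposits +£644.5B, Borrowings from CB −£350B
So the change in checkable deposits held by the non-bank public at commercial banks is +£644.5 billion.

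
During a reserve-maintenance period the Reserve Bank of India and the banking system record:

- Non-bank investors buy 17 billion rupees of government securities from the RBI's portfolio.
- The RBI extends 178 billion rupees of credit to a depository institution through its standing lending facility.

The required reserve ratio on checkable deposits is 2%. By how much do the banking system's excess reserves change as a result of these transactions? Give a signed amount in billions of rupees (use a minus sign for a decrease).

+161.34 billion

Asset sale (to non-banks) 17 billion rupees: reserves −17B, deposits −17B.
Discount-window loan 178 billion rupees: reserves +178B, deposits 0.
Totals: Δreserves = +161B, Δdeposits = −17B.
Δrequired reserves = 2% × −17B = −0.34B.
Δexcess reserves = Δreserves − Δrequired = +161B − (−0.34B) = +161.34 billion.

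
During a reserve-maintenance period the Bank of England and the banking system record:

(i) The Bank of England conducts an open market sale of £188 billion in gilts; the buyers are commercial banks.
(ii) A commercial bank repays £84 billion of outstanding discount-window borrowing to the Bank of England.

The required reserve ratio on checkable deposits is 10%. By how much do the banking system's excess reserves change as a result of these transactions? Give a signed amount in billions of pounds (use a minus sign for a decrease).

-£272 billion

OMO sale (to banks) £188 billion: reserves −£188B, deposits 0.
Discount-window repayment £84 billion: reserves −£84B, deposits 0.
Totals: Δreserves = −£272B, Δdeposits = 0.
Δrequired reserves = 10% × 0 = 0.
Δexcess reserves = Δreserves − Δrequired = −£272B − (0) = -£272 billion.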